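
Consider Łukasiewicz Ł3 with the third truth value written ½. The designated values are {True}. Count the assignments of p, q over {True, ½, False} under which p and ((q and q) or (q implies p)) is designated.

3

Designated under: (p=True, q=True); (p=True, q=½); (p=True, q=False).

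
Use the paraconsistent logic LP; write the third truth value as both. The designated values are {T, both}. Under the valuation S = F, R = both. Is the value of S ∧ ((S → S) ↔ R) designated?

No

S → S = F → F = T
(S → S) ↔ R = T ↔ both = both
S ∧ ((S → S) ↔ R) = F ∧ both = F
F ∉ {T, both}.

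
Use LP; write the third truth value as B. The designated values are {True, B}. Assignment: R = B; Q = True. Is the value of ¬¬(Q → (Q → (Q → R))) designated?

Q → R = True → B = B  [¬True ∨ B]
Q → (Q → R) = True → B = B
Q → (Q → (Q → R)) = True → B = B
¬(Q → (Q → (Q → R))) = ¬B = B
¬¬(Q → (Q → (Q → R))) = ¬B = B
B ∈ {True, B}.

Yes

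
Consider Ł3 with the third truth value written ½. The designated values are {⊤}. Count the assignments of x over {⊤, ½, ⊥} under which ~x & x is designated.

0

x=⊤: ⊥ ·
x=½: ½ ·
x=⊥: ⊥ ·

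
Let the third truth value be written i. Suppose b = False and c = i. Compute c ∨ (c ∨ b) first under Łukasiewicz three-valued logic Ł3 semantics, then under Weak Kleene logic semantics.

i; i

In Łukasiewicz three-valued logic Ł3: c ∨ b = i ∨ False = i
c ∨ (c ∨ b) = i ∨ i = i
In Weak Kleene logic: c ∨ b = i ∨ False = i
c ∨ (c ∨ b) = i ∨ i = i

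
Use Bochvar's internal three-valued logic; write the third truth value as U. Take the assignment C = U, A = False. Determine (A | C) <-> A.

A | C = False | U = U
(A | C) <-> A = U <-> False = U

U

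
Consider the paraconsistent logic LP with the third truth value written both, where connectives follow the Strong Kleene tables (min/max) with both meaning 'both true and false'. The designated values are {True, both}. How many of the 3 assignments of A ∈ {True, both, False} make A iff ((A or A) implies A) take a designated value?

2

A=True: True ✓
A=both: both ✓
A=False: False ·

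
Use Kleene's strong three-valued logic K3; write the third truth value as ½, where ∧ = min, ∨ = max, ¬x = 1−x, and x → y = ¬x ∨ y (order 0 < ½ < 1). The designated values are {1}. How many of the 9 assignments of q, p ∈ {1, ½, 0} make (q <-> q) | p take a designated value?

Of the 9 assignments, 7 give a value in {1}.

7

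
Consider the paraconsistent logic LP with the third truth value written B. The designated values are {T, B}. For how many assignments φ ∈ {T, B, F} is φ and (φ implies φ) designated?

2

φ=T: T ✓
φ=B: B ✓
φ=F: F ·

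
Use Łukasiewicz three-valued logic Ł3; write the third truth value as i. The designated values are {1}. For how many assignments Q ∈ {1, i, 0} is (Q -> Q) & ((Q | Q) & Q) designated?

Q=1: 1 ✓
Q=i: i ·
Q=0: 0 ·

1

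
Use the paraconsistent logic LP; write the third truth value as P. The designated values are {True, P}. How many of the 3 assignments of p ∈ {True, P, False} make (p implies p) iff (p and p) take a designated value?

2

p=True: True ✓
p=P: P ✓
p=False: False ·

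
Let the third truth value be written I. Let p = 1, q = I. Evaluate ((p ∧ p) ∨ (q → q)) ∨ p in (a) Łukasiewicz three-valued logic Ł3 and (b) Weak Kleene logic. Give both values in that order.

In Łukasiewicz three-valued logic Ł3: p ∧ p = 1 ∧ 1 = 1
q → q = I → I = 1  [min(1, 1−½+½)]
(p ∧ p) ∨ (q → q) = 1 ∨ 1 = 1
((p ∧ p) ∨ (q → q)) ∨ p = 1 ∨ 1 = 1
In Weak Kleene logic: p ∧ p = 1 ∧ 1 = 1
q → q = I → I = I
(p ∧ p) ∨ (q → q) = 1 ∨ I = I
((p ∧ p) ∨ (q → q)) ∨ p = I ∨ 1 = I
They differ because Łukasiewicz three-valued logic Ł3 and Weak Kleene logic treat I differently under the binary connectives.

1; I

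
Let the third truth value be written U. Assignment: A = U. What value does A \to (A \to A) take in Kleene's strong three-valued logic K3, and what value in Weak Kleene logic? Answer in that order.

U; U

In Kleene's strong three-valued logic K3: A \to A = U \to U = U  [\lnot U \lor U]
A \to (A \to A) = U \to U = U
In Weak Kleene logic: A \to A = U \to U = U
A \to (A \to A) = U \to U = U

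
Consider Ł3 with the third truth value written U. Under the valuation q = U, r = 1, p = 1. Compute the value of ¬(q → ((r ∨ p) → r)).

r ∨ p = 1 ∨ 1 = 1
(r ∨ p) → r = 1 → 1 = 1
q → ((r ∨ p) → r) = U → 1 = 1
¬(q → ((r ∨ p) → r)) = ¬1 = 0

0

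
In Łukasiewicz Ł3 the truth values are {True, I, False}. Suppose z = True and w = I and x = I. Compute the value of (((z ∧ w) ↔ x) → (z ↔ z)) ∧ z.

True

z ∧ w = True ∧ I = I
(z ∧ w) ↔ x = I ↔ I = True  [1 − |½−½|]
z ↔ z = True ↔ True = True
((z ∧ w) ↔ x) → (z ↔ z) = True → True = True
(((z ∧ w) ↔ x) → (z ↔ z)) ∧ z = True ∧ True = True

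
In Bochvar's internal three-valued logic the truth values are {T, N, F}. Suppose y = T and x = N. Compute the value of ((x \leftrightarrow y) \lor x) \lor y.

N

x \leftrightarrow y = N \leftrightarrow T = N
(x \leftrightarrow y) \lor x = N \lor N = N
((x \leftrightarrow y) \lor x) \lor y = N \lor T = N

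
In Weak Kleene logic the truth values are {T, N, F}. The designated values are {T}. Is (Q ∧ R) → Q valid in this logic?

No

Countermodel: Q=T, R=N gives N, which is not designated.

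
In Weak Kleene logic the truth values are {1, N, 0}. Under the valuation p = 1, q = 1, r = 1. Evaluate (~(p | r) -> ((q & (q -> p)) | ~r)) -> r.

p | r = 1 | 1 = 1
~(p | r) = ~1 = 0
q -> p = 1 -> 1 = 1
q & (q -> p) = 1 & 1 = 1
~r = ~1 = 0
(q & (q -> p)) | ~r = 1 | 0 = 1
~(p | r) -> ((q & (q -> p)) | ~r) = 0 -> 1 = 1
(~(p | r) -> ((q & (q -> p)) | ~r)) -> r = 1 -> 1 = 1

1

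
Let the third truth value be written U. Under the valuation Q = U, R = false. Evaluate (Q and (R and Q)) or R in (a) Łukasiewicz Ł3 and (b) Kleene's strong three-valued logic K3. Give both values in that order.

In Łukasiewicz Ł3: R and Q = false and U = false
Q and (R and Q) = U and false = false
(Q and (R and Q)) or R = false or false = false
In Kleene's strong three-valued logic K3: R and Q = false and U = false
Q and (R and Q) = U and false = false
(Q and (R and Q)) or R = false or false = false

false; false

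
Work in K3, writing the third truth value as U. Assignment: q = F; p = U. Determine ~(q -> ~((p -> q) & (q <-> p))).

p -> q = U -> F = U  [~U | F]
q <-> p = F <-> U = U
(p -> q) & (q <-> p) = U & U = U
~((p -> q) & (q <-> p)) = ~U = U
q -> ~((p -> q) & (q <-> p)) = F -> U = T
~(q -> ~((p -> q) & (q <-> p))) = ~T = F

F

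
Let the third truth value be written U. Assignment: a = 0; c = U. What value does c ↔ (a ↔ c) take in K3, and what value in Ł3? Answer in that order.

In K3: a ↔ c = 0 ↔ U = U
c ↔ (a ↔ c) = U ↔ U = U
In Ł3: a ↔ c = 0 ↔ U = U  [1 − |0−½|]
c ↔ (a ↔ c) = U ↔ U = 1
They differ because K3 and Ł3 treat U differently under implication.

U; 1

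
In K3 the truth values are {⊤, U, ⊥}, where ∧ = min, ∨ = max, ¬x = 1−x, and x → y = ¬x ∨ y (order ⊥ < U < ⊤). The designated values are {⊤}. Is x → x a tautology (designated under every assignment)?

Countermodel: x=U gives U, which is not designated.

No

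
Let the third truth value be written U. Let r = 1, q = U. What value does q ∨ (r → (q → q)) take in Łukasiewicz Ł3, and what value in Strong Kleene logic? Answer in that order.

1; U

In Łukasiewicz Ł3: q → q = U → U = 1
r → (q → q) = 1 → 1 = 1
q ∨ (r → (q → q)) = U ∨ 1 = 1
In Strong Kleene logic: q → q = U → U = U
r → (q → q) = 1 → U = U
q ∨ (r → (q → q)) = U ∨ U = U
They differ because Łukasiewicz Ł3 and Strong Kleene logic treat U differently under implication.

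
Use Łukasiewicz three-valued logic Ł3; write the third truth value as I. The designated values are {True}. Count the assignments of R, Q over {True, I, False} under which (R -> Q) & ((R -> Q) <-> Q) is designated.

3

Designated under: (R=True, Q=True); (R=I, Q=True); (R=False, Q=True).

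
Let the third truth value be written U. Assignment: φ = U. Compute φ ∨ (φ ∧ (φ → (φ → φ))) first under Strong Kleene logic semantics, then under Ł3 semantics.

In Strong Kleene logic: φ → φ = U → U = U  [¬U ∨ U]
φ → (φ → φ) = U → U = U
φ ∧ (φ → (φ → φ)) = U ∧ U = U
φ ∨ (φ ∧ (φ → (φ → φ))) = U ∨ U = U
In Ł3: φ → φ = U → U = True  [min(1, 1−½+½)]
φ → (φ → φ) = U → True = True
φ ∧ (φ → (φ → φ)) = U ∧ True = U
φ ∨ (φ ∧ (φ → (φ → φ))) = U ∨ U = U

U; U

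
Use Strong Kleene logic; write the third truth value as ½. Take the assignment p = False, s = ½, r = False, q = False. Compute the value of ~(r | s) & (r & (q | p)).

False

r | s = False | ½ = ½
~(r | s) = ~½ = ½
q | p = False | False = False
r & (q | p) = False & False = False
~(r | s) & (r & (q | p)) = ½ & False = False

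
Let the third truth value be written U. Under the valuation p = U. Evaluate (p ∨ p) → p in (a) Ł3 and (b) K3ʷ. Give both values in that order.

In Ł3: p ∨ p = U ∨ U = U
(p ∨ p) → p = U → U = 1  [min(1, 1−½+½)]
In K3ʷ: p ∨ p = U ∨ U = U
(p ∨ p) → p = U → U = U  [any arg is the third value ⇒ result is the third value]
They differ because Ł3 and K3ʷ treat U differently under the binary connectives.

1; U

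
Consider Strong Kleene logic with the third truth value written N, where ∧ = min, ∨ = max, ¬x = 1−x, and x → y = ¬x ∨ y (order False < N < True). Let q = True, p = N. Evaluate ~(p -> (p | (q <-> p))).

N

q <-> p = True <-> N = N
p | (q <-> p) = N | N = N
p -> (p | (q <-> p)) = N -> N = N
~(p -> (p | (q <-> p))) = ~N = N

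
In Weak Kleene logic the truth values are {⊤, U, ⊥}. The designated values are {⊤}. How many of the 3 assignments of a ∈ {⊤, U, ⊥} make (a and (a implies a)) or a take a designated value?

a=⊤: ⊤ ✓
a=U: U ·
a=⊥: ⊥ ·

1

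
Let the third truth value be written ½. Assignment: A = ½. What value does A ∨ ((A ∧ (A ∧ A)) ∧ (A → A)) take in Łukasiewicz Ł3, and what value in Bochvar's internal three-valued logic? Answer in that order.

½; ½

In Łukasiewicz Ł3: A ∧ A = ½ ∧ ½ = ½
A ∧ (A ∧ A) = ½ ∧ ½ = ½
A → A = ½ → ½ = true  [min(1, 1−½+½)]
(A ∧ (A ∧ A)) ∧ (A → A) = ½ ∧ true = ½
A ∨ ((A ∧ (A ∧ A)) ∧ (A → A)) = ½ ∨ ½ = ½
In Bochvar's internal three-valued logic: A ∧ A = ½ ∧ ½ = ½
A ∧ (A ∧ A) = ½ ∧ ½ = ½
A → A = ½ → ½ = ½  [any arg is the third value ⇒ result is the third value]
(A ∧ (A ∧ A)) ∧ (A → A) = ½ ∧ ½ = ½
A ∨ ((A ∧ (A ∧ A)) ∧ (A → A)) = ½ ∨ ½ = ½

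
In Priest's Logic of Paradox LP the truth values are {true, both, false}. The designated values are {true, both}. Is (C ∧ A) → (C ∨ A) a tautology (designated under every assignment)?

Every assignment of C, A over {true, both, false} gives a value in {true, both}.
In particular, with C=both, A=both: (C ∧ A) → (C ∨ A) = both.

Yes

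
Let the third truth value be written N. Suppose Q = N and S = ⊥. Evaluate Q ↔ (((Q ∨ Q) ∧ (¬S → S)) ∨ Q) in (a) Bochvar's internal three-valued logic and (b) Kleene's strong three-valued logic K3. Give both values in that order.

N; N

In Bochvar's internal three-valued logic: Q ∨ Q = N ∨ N = N
¬S = ¬⊥ = ⊤
¬S → S = ⊤ → ⊥ = ⊥
(Q ∨ Q) ∧ (¬S → S) = N ∧ ⊥ = N
((Q ∨ Q) ∧ (¬S → S)) ∨ Q = N ∨ N = N
Q ↔ (((Q ∨ Q) ∧ (¬S → S)) ∨ Q) = N ↔ N = N
In Kleene's strong three-valued logic K3: Q ∨ Q = N ∨ N = N
¬S = ¬⊥ = ⊤
¬S → S = ⊤ → ⊥ = ⊥
(Q ∨ Q) ∧ (¬S → S) = N ∧ ⊥ = ⊥
((Q ∨ Q) ∧ (¬S → S)) ∨ Q = ⊥ ∨ N = N
Q ↔ (((Q ∨ Q) ∧ (¬S → S)) ∨ Q) = N ↔ N = N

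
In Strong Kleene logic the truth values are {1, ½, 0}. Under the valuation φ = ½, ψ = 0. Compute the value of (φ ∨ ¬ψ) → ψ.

¬ψ = ¬0 = 1
φ ∨ ¬ψ = ½ ∨ 1 = 1
(φ ∨ ¬ψ) → ψ = 1 → 0 = 0

0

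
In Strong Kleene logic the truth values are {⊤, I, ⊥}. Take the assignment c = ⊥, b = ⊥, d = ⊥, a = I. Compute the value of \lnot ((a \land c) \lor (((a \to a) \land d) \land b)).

a \land c = I \land ⊥ = ⊥
a \to a = I \to I = I  [\lnot I \lor I]
(a \to a) \land d = I \land ⊥ = ⊥
((a \to a) \land d) \land b = ⊥ \land ⊥ = ⊥
(a \land c) \lor (((a \to a) \land d) \land b) = ⊥ \lor ⊥ = ⊥
\lnot ((a \land c) \lor (((a \to a) \land d) \land b)) = \lnot ⊥ = ⊤

⊤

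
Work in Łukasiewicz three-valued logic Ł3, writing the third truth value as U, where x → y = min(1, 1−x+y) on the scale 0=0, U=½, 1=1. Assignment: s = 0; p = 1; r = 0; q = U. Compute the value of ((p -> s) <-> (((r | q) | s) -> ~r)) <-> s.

p -> s = 1 -> 0 = 0
r | q = 0 | U = U
(r | q) | s = U | 0 = U
~r = ~0 = 1
((r | q) | s) -> ~r = U -> 1 = 1
(p -> s) <-> (((r | q) | s) -> ~r) = 0 <-> 1 = 0
((p -> s) <-> (((r | q) | s) -> ~r)) <-> s = 0 <-> 0 = 1

1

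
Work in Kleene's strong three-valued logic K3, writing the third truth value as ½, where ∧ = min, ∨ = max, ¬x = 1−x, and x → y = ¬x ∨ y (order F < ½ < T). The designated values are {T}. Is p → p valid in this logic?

No

Countermodel: p=½ gives ½, which is not designated.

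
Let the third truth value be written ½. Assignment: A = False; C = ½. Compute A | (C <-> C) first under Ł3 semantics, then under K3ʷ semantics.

True; ½

In Ł3: C <-> C = ½ <-> ½ = True
A | (C <-> C) = False | True = True
In K3ʷ: C <-> C = ½ <-> ½ = ½
A | (C <-> C) = False | ½ = ½
They differ because Ł3 and K3ʷ treat ½ differently under the binary connectives.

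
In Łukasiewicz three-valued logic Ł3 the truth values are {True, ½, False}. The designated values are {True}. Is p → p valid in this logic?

Yes

Every assignment of p over {True, ½, False} gives a value in {True}.
In particular, with p=½: p → p = True.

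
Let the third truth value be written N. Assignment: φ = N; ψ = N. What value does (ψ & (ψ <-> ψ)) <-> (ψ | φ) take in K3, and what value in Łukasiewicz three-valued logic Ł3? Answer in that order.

In K3: ψ <-> ψ = N <-> N = N
ψ & (ψ <-> ψ) = N & N = N
ψ | φ = N | N = N
(ψ & (ψ <-> ψ)) <-> (ψ | φ) = N <-> N = N
In Łukasiewicz three-valued logic Ł3: ψ <-> ψ = N <-> N = T  [1 − |½−½|]
ψ & (ψ <-> ψ) = N & T = N
ψ | φ = N | N = N
(ψ & (ψ <-> ψ)) <-> (ψ | φ) = N <-> N = T
They differ because K3 and Łukasiewicz three-valued logic Ł3 treat N differently under implication.

N; T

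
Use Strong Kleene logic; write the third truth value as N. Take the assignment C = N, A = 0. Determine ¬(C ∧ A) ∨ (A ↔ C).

1

C ∧ A = N ∧ 0 = 0
¬(C ∧ A) = ¬0 = 1
A ↔ C = 0 ↔ N = N
¬(C ∧ A) ∨ (A ↔ C) = 1 ∨ N = 1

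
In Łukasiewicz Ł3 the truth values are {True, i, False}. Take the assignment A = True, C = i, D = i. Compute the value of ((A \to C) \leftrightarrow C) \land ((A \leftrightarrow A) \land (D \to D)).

A \to C = True \to i = i  [min(1, 1−1+½)]
(A \to C) \leftrightarrow C = i \leftrightarrow i = True
A \leftrightarrow A = True \leftrightarrow True = True
D \to D = i \to i = True
(A \leftrightarrow A) \land (D \to D) = True \land True = True
((A \to C) \leftrightarrow C) \land ((A \leftrightarrow A) \land (D \to D)) = True \land True = True

True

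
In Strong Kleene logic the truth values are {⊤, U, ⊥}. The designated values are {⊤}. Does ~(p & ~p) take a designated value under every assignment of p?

Countermodel: p=U gives U, which is not designated.

No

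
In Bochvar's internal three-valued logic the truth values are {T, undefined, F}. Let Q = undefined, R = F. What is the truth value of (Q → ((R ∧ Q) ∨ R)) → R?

R ∧ Q = F ∧ undefined = undefined
(R ∧ Q) ∨ R = undefined ∨ F = undefined
Q → ((R ∧ Q) ∨ R) = undefined → undefined = undefined  [any arg is the third value ⇒ result is the third value]
(Q → ((R ∧ Q) ∨ R)) → R = undefined → F = undefined

undefined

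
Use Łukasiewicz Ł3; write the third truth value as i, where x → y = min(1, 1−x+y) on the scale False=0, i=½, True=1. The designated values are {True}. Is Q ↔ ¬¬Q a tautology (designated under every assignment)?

Every assignment of Q over {True, i, False} gives a value in {True}.
In particular, with Q=i: Q ↔ ¬¬Q = True.

Yes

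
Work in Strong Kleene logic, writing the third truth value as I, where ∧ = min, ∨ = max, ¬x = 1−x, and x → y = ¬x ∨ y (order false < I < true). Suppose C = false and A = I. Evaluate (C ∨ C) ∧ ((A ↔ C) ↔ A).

false

C ∨ C = false ∨ false = false
A ↔ C = I ↔ false = I
(A ↔ C) ↔ A = I ↔ I = I
(C ∨ C) ∧ ((A ↔ C) ↔ A) = false ∧ I = false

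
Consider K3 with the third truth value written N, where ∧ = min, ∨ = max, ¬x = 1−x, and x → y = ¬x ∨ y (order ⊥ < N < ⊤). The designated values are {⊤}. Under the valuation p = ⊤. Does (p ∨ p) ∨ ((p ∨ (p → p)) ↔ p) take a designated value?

Yes

p ∨ p = ⊤ ∨ ⊤ = ⊤
p → p = ⊤ → ⊤ = ⊤
p ∨ (p → p) = ⊤ ∨ ⊤ = ⊤
(p ∨ (p → p)) ↔ p = ⊤ ↔ ⊤ = ⊤
(p ∨ p) ∨ ((p ∨ (p → p)) ↔ p) = ⊤ ∨ ⊤ = ⊤
⊤ ∈ {⊤}.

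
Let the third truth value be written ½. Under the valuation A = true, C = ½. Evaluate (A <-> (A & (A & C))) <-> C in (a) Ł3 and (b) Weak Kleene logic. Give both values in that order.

true; ½

In Ł3: A & C = true & ½ = ½
A & (A & C) = true & ½ = ½
A <-> (A & (A & C)) = true <-> ½ = ½  [1 − |1−½|]
(A <-> (A & (A & C))) <-> C = ½ <-> ½ = true
In Weak Kleene logic: A & C = true & ½ = ½
A & (A & C) = true & ½ = ½
A <-> (A & (A & C)) = true <-> ½ = ½
(A <-> (A & (A & C))) <-> C = ½ <-> ½ = ½
They differ because Ł3 and Weak Kleene logic treat ½ differently under the binary connectives.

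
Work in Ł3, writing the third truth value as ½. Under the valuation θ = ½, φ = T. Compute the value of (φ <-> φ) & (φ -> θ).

φ <-> φ = T <-> T = T
φ -> θ = T -> ½ = ½  [min(1, 1−1+½)]
(φ <-> φ) & (φ -> θ) = T & ½ = ½

½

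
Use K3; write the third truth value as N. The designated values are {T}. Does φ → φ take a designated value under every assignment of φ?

Countermodel: φ=N gives N, which is not designated.

No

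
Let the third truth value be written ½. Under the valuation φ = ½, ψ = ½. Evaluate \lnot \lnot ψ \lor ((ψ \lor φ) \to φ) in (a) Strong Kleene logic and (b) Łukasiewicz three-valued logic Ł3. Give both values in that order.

½; ⊤

In Strong Kleene logic: \lnot ψ = \lnot ½ = ½
\lnot \lnot ψ = \lnot ½ = ½
ψ \lor φ = ½ \lor ½ = ½
(ψ \lor φ) \to φ = ½ \to ½ = ½  [\lnot ½ \lor ½]
\lnot \lnot ψ \lor ((ψ \lor φ) \to φ) = ½ \lor ½ = ½
In Łukasiewicz three-valued logic Ł3: \lnot ψ = \lnot ½ = ½
\lnot \lnot ψ = \lnot ½ = ½
ψ \lor φ = ½ \lor ½ = ½
(ψ \lor φ) \to φ = ½ \to ½ = ⊤  [min(1, 1−½+½)]
\lnot \lnot ψ \lor ((ψ \lor φ) \to φ) = ½ \lor ⊤ = ⊤
They differ because Strong Kleene logic and Łukasiewicz three-valued logic Ł3 treat ½ differently under implication.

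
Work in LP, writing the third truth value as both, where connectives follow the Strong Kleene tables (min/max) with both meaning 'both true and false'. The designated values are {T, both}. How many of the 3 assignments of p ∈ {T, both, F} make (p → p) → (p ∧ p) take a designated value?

p=T: T ✓
p=both: both ✓
p=F: F ·

2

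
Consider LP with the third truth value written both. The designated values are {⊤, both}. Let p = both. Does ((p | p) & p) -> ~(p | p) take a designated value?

Yes

p | p = both | both = both
(p | p) & p = both & both = both
p | p = both | both = both
~(p | p) = ~both = both
((p | p) & p) -> ~(p | p) = both -> both = both  [~both | both]
both ∈ {⊤, both}.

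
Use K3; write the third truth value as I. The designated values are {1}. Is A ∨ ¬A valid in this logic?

Countermodel: A=I gives I, which is not designated.

No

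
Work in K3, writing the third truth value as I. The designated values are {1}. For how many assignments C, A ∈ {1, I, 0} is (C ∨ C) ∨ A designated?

Of the 9 assignments, 5 give a value in {1}.

5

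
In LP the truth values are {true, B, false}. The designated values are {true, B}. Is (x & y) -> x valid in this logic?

Every assignment of x, y over {true, B, false} gives a value in {true, B}.
In particular, with x=B, y=B: (x & y) -> x = B.

Yes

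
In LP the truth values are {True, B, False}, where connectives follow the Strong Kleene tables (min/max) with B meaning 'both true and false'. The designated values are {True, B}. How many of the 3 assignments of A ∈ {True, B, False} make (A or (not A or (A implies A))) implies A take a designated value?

2

A=True: True ✓
A=B: B ✓
A=False: False ·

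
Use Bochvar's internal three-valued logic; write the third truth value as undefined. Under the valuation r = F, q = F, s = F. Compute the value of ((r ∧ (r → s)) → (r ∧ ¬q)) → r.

F

r → s = F → F = T
r ∧ (r → s) = F ∧ T = F
¬q = ¬F = T
r ∧ ¬q = F ∧ T = F
(r ∧ (r → s)) → (r ∧ ¬q) = F → F = T
((r ∧ (r → s)) → (r ∧ ¬q)) → r = T → F = F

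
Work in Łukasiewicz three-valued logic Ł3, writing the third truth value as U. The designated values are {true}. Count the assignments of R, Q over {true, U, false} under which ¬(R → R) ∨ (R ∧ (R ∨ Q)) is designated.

3

Designated under: (R=true, Q=true); (R=true, Q=U); (R=true, Q=false).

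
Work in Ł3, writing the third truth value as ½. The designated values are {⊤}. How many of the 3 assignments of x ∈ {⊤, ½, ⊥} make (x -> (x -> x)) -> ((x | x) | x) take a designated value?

x=⊤: ⊤ ✓
x=½: ½ ·
x=⊥: ⊥ ·

1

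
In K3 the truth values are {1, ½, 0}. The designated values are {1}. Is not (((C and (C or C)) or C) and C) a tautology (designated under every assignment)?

Countermodel: C=1 gives 0, which is not designated.

No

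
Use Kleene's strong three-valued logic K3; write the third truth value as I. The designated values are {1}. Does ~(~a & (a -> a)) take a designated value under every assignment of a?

No

Countermodel: a=I gives I, which is not designated.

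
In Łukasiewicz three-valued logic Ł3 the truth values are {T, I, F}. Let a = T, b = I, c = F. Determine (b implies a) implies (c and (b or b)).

F

b implies a = I implies T = T  [min(1, 1−½+1)]
b or b = I or I = I
c and (b or b) = F and I = F
(b implies a) implies (c and (b or b)) = T implies F = F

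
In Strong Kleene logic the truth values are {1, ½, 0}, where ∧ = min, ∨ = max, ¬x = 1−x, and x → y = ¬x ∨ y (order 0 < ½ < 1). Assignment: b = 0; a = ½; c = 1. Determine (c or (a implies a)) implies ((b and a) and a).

0

a implies a = ½ implies ½ = ½  [not ½ or ½]
c or (a implies a) = 1 or ½ = 1
b and a = 0 and ½ = 0
(b and a) and a = 0 and ½ = 0
(c or (a implies a)) implies ((b and a) and a) = 1 implies 0 = 0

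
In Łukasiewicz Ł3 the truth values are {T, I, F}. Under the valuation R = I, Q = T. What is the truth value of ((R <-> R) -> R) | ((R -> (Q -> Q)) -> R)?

R <-> R = I <-> I = T  [1 − |½−½|]
(R <-> R) -> R = T -> I = I
Q -> Q = T -> T = T
R -> (Q -> Q) = I -> T = T
(R -> (Q -> Q)) -> R = T -> I = I
((R <-> R) -> R) | ((R -> (Q -> Q)) -> R) = I | I = I

I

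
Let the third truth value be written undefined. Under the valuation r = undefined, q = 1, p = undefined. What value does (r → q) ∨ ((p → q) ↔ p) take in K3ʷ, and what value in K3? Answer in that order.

undefined; 1

In K3ʷ: r → q = undefined → 1 = undefined  [any arg is the third value ⇒ result is the third value]
p → q = undefined → 1 = undefined
(p → q) ↔ p = undefined ↔ undefined = undefined
(r → q) ∨ ((p → q) ↔ p) = undefined ∨ undefined = undefined
In K3: r → q = undefined → 1 = 1
p → q = undefined → 1 = 1
(p → q) ↔ p = 1 ↔ undefined = undefined
(r → q) ∨ ((p → q) ↔ p) = 1 ∨ undefined = 1
They differ because K3ʷ and K3 treat undefined differently under the binary connectives.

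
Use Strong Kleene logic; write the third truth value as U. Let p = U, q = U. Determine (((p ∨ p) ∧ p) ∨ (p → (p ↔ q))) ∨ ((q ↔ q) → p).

U

p ∨ p = U ∨ U = U
(p ∨ p) ∧ p = U ∧ U = U
p ↔ q = U ↔ U = U
p → (p ↔ q) = U → U = U  [¬U ∨ U]
((p ∨ p) ∧ p) ∨ (p → (p ↔ q)) = U ∨ U = U
q ↔ q = U ↔ U = U
(q ↔ q) → p = U → U = U
(((p ∨ p) ∧ p) ∨ (p → (p ↔ q))) ∨ ((q ↔ q) → p) = U ∨ U = U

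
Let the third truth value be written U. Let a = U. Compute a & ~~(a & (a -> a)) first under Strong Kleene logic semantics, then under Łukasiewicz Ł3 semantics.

U; U

In Strong Kleene logic: a -> a = U -> U = U  [~U | U]
a & (a -> a) = U & U = U
~(a & (a -> a)) = ~U = U
~~(a & (a -> a)) = ~U = U
a & ~~(a & (a -> a)) = U & U = U
In Łukasiewicz Ł3: a -> a = U -> U = true  [min(1, 1−½+½)]
a & (a -> a) = U & true = U
~(a & (a -> a)) = ~U = U
~~(a & (a -> a)) = ~U = U
a & ~~(a & (a -> a)) = U & U = U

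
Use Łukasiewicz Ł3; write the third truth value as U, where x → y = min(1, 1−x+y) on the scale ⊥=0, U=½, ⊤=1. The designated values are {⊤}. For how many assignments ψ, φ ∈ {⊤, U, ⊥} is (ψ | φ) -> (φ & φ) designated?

Of the 9 assignments, 6 give a value in {⊤}.

6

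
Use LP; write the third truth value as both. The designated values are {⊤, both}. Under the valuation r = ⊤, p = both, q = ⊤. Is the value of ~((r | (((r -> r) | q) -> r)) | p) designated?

No

r -> r = ⊤ -> ⊤ = ⊤
(r -> r) | q = ⊤ | ⊤ = ⊤
((r -> r) | q) -> r = ⊤ -> ⊤ = ⊤
r | (((r -> r) | q) -> r) = ⊤ | ⊤ = ⊤
(r | (((r -> r) | q) -> r)) | p = ⊤ | both = ⊤
~((r | (((r -> r) | q) -> r)) | p) = ~⊤ = ⊥
⊥ ∉ {⊤, both}.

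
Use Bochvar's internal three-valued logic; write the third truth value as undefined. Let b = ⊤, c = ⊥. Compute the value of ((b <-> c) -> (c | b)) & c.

b <-> c = ⊤ <-> ⊥ = ⊥
c | b = ⊥ | ⊤ = ⊤
(b <-> c) -> (c | b) = ⊥ -> ⊤ = ⊤
((b <-> c) -> (c | b)) & c = ⊤ & ⊥ = ⊥

⊥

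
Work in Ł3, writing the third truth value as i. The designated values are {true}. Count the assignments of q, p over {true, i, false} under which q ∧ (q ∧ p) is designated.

1

Designated under: (q=true, p=true).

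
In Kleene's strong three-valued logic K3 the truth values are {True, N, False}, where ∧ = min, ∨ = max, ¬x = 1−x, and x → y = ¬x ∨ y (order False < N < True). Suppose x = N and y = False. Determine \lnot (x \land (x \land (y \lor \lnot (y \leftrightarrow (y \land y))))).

y \land y = False \land False = False
y \leftrightarrow (y \land y) = False \leftrightarrow False = True
\lnot (y \leftrightarrow (y \land y)) = \lnot True = False
y \lor \lnot (y \leftrightarrow (y \land y)) = False \lor False = False
x \land (y \lor \lnot (y \leftrightarrow (y \land y))) = N \land False = False
x \land (x \land (y \lor \lnot (y \leftrightarrow (y \land y)))) = N \land False = False
\lnot (x \land (x \land (y \lor \lnot (y \leftrightarrow (y \land y))))) = \lnot False = True

True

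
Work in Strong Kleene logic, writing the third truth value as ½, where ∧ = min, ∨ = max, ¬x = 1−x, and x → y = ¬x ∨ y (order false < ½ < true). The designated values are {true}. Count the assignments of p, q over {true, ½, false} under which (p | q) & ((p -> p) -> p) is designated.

3

Designated under: (p=true, q=true); (p=true, q=½); (p=true, q=false).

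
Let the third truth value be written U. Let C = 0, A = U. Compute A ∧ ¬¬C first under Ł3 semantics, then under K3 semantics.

In Ł3: ¬C = ¬0 = 1
¬¬C = ¬1 = 0
A ∧ ¬¬C = U ∧ 0 = 0
In K3: ¬C = ¬0 = 1
¬¬C = ¬1 = 0
A ∧ ¬¬C = U ∧ 0 = 0

0; 0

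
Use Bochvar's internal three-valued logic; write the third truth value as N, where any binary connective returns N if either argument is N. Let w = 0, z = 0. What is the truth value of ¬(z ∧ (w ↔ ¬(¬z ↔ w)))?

¬z = ¬0 = 1
¬z ↔ w = 1 ↔ 0 = 0
¬(¬z ↔ w) = ¬0 = 1
w ↔ ¬(¬z ↔ w) = 0 ↔ 1 = 0
z ∧ (w ↔ ¬(¬z ↔ w)) = 0 ∧ 0 = 0
¬(z ∧ (w ↔ ¬(¬z ↔ w))) = ¬0 = 1

1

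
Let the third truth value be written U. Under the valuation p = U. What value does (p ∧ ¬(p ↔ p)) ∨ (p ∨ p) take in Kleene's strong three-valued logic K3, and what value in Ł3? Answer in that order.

In Kleene's strong three-valued logic K3: p ↔ p = U ↔ U = U
¬(p ↔ p) = ¬U = U
p ∧ ¬(p ↔ p) = U ∧ U = U
p ∨ p = U ∨ U = U
(p ∧ ¬(p ↔ p)) ∨ (p ∨ p) = U ∨ U = U
In Ł3: p ↔ p = U ↔ U = 1  [1 − |½−½|]
¬(p ↔ p) = ¬1 = 0
p ∧ ¬(p ↔ p) = U ∧ 0 = 0
p ∨ p = U ∨ U = U
(p ∧ ¬(p ↔ p)) ∨ (p ∨ p) = 0 ∨ U = U

U; U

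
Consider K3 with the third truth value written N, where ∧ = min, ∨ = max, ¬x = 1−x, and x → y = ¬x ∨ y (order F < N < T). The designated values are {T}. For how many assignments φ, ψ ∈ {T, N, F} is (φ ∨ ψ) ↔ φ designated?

4

Designated under: (φ=T, ψ=T); (φ=T, ψ=N); (φ=T, ψ=F); (φ=F, ψ=F).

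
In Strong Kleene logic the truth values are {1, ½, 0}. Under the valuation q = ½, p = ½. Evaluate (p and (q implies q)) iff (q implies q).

q implies q = ½ implies ½ = ½  [not ½ or ½]
p and (q implies q) = ½ and ½ = ½
q implies q = ½ implies ½ = ½
(p and (q implies q)) iff (q implies q) = ½ iff ½ = ½

½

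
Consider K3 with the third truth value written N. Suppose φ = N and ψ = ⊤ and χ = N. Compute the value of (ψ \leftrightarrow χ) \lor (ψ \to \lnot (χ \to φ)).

N

ψ \leftrightarrow χ = ⊤ \leftrightarrow N = N
χ \to φ = N \to N = N
\lnot (χ \to φ) = \lnot N = N
ψ \to \lnot (χ \to φ) = ⊤ \to N = N
(ψ \leftrightarrow χ) \lor (ψ \to \lnot (χ \to φ)) = N \lor N = N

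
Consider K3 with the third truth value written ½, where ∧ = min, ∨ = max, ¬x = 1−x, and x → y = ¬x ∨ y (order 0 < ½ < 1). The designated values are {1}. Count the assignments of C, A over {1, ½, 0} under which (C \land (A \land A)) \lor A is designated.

Designated under: (C=1, A=1); (C=½, A=1); (C=0, A=1).

3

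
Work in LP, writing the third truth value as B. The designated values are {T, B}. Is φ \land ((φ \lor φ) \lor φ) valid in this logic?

Countermodel: φ=F gives F, which is not designated.

No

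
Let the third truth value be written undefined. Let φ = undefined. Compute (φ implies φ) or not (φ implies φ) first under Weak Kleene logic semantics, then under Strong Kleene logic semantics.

In Weak Kleene logic: φ implies φ = undefined implies undefined = undefined  [any arg is the third value ⇒ result is the third value]
φ implies φ = undefined implies undefined = undefined
not (φ implies φ) = not undefined = undefined
(φ implies φ) or not (φ implies φ) = undefined or undefined = undefined
In Strong Kleene logic: φ implies φ = undefined implies undefined = undefined  [not undefined or undefined]
φ implies φ = undefined implies undefined = undefined
not (φ implies φ) = not undefined = undefined
(φ implies φ) or not (φ implies φ) = undefined or undefined = undefined

undefined; undefined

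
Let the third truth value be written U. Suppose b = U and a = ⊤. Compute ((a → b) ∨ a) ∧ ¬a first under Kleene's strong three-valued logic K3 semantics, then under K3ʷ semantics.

⊥; U

In Kleene's strong three-valued logic K3: a → b = ⊤ → U = U  [¬⊤ ∨ U]
(a → b) ∨ a = U ∨ ⊤ = ⊤
¬a = ¬⊤ = ⊥
((a → b) ∨ a) ∧ ¬a = ⊤ ∧ ⊥ = ⊥
In K3ʷ: a → b = ⊤ → U = U  [any arg is the third value ⇒ result is the third value]
(a → b) ∨ a = U ∨ ⊤ = U
¬a = ¬⊤ = ⊥
((a → b) ∨ a) ∧ ¬a = U ∧ ⊥ = U
They differ because Kleene's strong three-valued logic K3 and K3ʷ treat U differently under the binary connectives.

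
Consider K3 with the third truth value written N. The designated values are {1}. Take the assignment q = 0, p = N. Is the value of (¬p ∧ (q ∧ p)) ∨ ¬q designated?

¬p = ¬N = N
q ∧ p = 0 ∧ N = 0
¬p ∧ (q ∧ p) = N ∧ 0 = 0
¬q = ¬0 = 1
(¬p ∧ (q ∧ p)) ∨ ¬q = 0 ∨ 1 = 1
1 ∈ {1}.

Yes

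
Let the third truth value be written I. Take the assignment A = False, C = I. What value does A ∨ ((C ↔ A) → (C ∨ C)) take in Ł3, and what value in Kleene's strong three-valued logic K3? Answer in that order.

In Ł3: C ↔ A = I ↔ False = I  [1 − |½−0|]
C ∨ C = I ∨ I = I
(C ↔ A) → (C ∨ C) = I → I = True
A ∨ ((C ↔ A) → (C ∨ C)) = False ∨ True = True
In Kleene's strong three-valued logic K3: C ↔ A = I ↔ False = I
C ∨ C = I ∨ I = I
(C ↔ A) → (C ∨ C) = I → I = I  [¬I ∨ I]
A ∨ ((C ↔ A) → (C ∨ C)) = False ∨ I = I
They differ because Ł3 and Kleene's strong three-valued logic K3 treat I differently under implication.

True; I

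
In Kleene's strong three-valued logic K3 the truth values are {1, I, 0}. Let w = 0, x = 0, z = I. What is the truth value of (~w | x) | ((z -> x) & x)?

1

~w = ~0 = 1
~w | x = 1 | 0 = 1
z -> x = I -> 0 = I  [~I | 0]
(z -> x) & x = I & 0 = 0
(~w | x) | ((z -> x) & x) = 1 | 0 = 1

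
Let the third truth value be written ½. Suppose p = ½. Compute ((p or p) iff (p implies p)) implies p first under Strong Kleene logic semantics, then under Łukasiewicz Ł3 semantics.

In Strong Kleene logic: p or p = ½ or ½ = ½
p implies p = ½ implies ½ = ½  [not ½ or ½]
(p or p) iff (p implies p) = ½ iff ½ = ½
((p or p) iff (p implies p)) implies p = ½ implies ½ = ½
In Łukasiewicz Ł3: p or p = ½ or ½ = ½
p implies p = ½ implies ½ = ⊤  [min(1, 1−½+½)]
(p or p) iff (p implies p) = ½ iff ⊤ = ½
((p or p) iff (p implies p)) implies p = ½ implies ½ = ⊤
They differ because Strong Kleene logic and Łukasiewicz Ł3 treat ½ differently under implication.

½; ⊤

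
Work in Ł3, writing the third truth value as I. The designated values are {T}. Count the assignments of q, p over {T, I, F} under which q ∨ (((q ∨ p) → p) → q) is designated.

Designated under: (q=T, p=T); (q=T, p=I); (q=T, p=F); (q=I, p=F).

4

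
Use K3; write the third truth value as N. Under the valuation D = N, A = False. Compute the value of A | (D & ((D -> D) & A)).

D -> D = N -> N = N
(D -> D) & A = N & False = False
D & ((D -> D) & A) = N & False = False
A | (D & ((D -> D) & A)) = False | False = False

False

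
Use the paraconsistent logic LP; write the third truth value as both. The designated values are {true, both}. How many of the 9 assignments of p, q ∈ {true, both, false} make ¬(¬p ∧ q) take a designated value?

Of the 9 assignments, 8 give a value in {true, both}.

8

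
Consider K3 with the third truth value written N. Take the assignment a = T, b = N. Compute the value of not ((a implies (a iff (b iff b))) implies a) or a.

b iff b = N iff N = N
a iff (b iff b) = T iff N = N
a implies (a iff (b iff b)) = T implies N = N
(a implies (a iff (b iff b))) implies a = N implies T = T
not ((a implies (a iff (b iff b))) implies a) = not T = F
not ((a implies (a iff (b iff b))) implies a) or a = F or T = T

T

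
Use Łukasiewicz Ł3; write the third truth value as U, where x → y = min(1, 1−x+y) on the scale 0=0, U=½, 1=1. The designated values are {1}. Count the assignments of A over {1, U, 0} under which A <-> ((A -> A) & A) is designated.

3

A=1: 1 ✓
A=U: 1 ✓
A=0: 1 ✓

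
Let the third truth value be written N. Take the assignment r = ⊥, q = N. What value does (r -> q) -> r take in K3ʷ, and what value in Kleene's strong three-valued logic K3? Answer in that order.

In K3ʷ: r -> q = ⊥ -> N = N  [any arg is the third value ⇒ result is the third value]
(r -> q) -> r = N -> ⊥ = N
In Kleene's strong three-valued logic K3: r -> q = ⊥ -> N = ⊤  [~⊥ | N]
(r -> q) -> r = ⊤ -> ⊥ = ⊥
They differ because K3ʷ and Kleene's strong three-valued logic K3 treat N differently under the binary connectives.

N; ⊥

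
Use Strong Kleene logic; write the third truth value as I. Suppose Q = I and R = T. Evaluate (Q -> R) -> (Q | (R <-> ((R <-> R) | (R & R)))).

Q -> R = I -> T = T  [~I | T]
R <-> R = T <-> T = T
R & R = T & T = T
(R <-> R) | (R & R) = T | T = T
R <-> ((R <-> R) | (R & R)) = T <-> T = T
Q | (R <-> ((R <-> R) | (R & R))) = I | T = T
(Q -> R) -> (Q | (R <-> ((R <-> R) | (R & R)))) = T -> T = T

T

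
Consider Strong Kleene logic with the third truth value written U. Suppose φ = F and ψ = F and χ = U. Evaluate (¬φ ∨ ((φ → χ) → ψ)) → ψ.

¬φ = ¬F = T
φ → χ = F → U = T  [¬F ∨ U]
(φ → χ) → ψ = T → F = F
¬φ ∨ ((φ → χ) → ψ) = T ∨ F = T
(¬φ ∨ ((φ → χ) → ψ)) → ψ = T → F = F

F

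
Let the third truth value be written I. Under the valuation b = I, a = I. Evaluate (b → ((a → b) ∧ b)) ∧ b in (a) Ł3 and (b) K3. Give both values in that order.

I; I

In Ł3: a → b = I → I = 1
(a → b) ∧ b = 1 ∧ I = I
b → ((a → b) ∧ b) = I → I = 1
(b → ((a → b) ∧ b)) ∧ b = 1 ∧ I = I
In K3: a → b = I → I = I
(a → b) ∧ b = I ∧ I = I
b → ((a → b) ∧ b) = I → I = I
(b → ((a → b) ∧ b)) ∧ b = I ∧ I = I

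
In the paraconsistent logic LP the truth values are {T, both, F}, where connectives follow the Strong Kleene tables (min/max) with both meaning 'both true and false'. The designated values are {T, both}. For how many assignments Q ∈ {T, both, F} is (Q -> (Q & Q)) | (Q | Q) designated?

3

Q=T: T ✓
Q=both: both ✓
Q=F: T ✓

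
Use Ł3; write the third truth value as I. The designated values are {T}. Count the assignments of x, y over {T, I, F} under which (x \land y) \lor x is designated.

3

Designated under: (x=T, y=T); (x=T, y=I); (x=T, y=F).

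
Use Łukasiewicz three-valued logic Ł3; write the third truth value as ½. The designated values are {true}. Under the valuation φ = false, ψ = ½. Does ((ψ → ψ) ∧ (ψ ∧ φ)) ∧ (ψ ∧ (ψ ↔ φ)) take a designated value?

ψ → ψ = ½ → ½ = true  [min(1, 1−½+½)]
ψ ∧ φ = ½ ∧ false = false
(ψ → ψ) ∧ (ψ ∧ φ) = true ∧ false = false
ψ ↔ φ = ½ ↔ false = ½
ψ ∧ (ψ ↔ φ) = ½ ∧ ½ = ½
((ψ → ψ) ∧ (ψ ∧ φ)) ∧ (ψ ∧ (ψ ↔ φ)) = false ∧ ½ = false
false ∉ {true}.

No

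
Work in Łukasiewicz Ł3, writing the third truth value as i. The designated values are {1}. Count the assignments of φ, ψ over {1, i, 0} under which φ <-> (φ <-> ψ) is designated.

Designated under: (φ=1, ψ=1); (φ=i, ψ=1); (φ=i, ψ=0); (φ=0, ψ=1).

4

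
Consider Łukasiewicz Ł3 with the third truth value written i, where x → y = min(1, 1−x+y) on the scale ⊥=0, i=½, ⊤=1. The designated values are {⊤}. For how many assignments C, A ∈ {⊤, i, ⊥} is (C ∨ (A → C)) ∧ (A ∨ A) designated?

1

Designated under: (C=⊤, A=⊤).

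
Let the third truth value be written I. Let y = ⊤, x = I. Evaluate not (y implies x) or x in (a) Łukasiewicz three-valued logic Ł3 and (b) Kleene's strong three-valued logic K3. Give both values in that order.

In Łukasiewicz three-valued logic Ł3: y implies x = ⊤ implies I = I  [min(1, 1−1+½)]
not (y implies x) = not I = I
not (y implies x) or x = I or I = I
In Kleene's strong three-valued logic K3: y implies x = ⊤ implies I = I  [not ⊤ or I]
not (y implies x) = not I = I
not (y implies x) or x = I or I = I

I; I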